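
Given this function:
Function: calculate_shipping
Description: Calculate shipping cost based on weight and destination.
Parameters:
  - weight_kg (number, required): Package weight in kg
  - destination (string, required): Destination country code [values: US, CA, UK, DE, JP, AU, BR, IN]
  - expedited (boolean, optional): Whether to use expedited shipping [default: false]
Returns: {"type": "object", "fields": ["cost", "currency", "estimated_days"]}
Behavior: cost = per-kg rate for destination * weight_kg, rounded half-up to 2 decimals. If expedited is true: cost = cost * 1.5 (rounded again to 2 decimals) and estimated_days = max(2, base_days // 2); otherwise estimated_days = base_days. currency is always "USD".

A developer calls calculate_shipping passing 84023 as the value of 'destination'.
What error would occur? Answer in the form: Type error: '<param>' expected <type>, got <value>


Spec: 'destination' is declared as string; 84023 is an integer.
Type error: 'destination' expected string, got 84023


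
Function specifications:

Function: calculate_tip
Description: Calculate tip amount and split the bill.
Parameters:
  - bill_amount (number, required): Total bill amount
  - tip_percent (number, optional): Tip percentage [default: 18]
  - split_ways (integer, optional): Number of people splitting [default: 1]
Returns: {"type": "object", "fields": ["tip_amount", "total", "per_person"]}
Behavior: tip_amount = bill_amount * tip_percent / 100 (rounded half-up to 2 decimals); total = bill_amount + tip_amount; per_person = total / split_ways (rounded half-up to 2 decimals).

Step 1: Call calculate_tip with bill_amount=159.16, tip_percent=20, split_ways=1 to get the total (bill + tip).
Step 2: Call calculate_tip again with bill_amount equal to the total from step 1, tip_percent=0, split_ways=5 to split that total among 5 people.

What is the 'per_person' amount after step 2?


Step 1: calculate_tip(bill_amount=159.16, tip_percent=20, split_ways=1)
  tip_amount = 159.16 * 20/100 = 31.832 -> 31.83
  total = 159.16 + 31.83 = 190.99
  per_person = 190.99 / 1 = 190.99 -> 190.99
  -> total = 190.99
Step 2: calculate_tip(bill_amount=190.99, tip_percent=0, split_ways=5)
  tip_amount = 190.99 * 0/100 = 0 -> 0.00
  total = 190.99 + 0.00 = 190.99
  per_person = 190.99 / 5 = 38.198 -> 38.20
  -> per_person = 38.20
$38.20


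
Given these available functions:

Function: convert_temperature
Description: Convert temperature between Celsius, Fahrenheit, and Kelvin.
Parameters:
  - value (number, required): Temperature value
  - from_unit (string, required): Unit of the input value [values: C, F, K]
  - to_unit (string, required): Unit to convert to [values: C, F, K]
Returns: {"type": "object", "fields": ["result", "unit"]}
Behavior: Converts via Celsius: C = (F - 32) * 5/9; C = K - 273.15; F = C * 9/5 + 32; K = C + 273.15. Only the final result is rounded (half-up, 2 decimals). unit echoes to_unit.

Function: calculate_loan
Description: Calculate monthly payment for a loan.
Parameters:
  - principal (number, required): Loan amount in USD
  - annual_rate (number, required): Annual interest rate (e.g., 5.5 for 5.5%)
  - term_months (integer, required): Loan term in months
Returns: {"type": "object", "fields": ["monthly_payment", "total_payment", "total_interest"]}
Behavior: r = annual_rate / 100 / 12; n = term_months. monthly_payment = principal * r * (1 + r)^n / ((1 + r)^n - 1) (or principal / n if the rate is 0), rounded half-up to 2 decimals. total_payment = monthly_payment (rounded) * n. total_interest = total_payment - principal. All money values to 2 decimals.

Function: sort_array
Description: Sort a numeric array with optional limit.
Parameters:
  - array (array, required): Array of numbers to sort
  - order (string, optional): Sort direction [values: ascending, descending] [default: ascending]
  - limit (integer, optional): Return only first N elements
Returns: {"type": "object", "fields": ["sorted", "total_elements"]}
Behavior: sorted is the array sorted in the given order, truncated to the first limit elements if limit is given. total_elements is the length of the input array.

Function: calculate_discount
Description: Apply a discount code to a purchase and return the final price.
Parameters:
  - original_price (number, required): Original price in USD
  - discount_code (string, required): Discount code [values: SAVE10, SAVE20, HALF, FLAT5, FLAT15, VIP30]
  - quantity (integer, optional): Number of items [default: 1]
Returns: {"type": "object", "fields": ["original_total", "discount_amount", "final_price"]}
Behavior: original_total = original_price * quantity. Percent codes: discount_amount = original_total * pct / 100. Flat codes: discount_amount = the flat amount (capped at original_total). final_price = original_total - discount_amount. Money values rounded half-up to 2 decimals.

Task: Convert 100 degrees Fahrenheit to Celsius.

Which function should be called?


The task needs a function whose description is: Convert temperature between Celsius, Fahrenheit, and Kelvin.
convert_temperature


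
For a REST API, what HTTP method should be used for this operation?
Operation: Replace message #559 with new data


GET = read, POST = create, PUT = update/replace, DELETE = remove
This operation is an update/replace.
PUT


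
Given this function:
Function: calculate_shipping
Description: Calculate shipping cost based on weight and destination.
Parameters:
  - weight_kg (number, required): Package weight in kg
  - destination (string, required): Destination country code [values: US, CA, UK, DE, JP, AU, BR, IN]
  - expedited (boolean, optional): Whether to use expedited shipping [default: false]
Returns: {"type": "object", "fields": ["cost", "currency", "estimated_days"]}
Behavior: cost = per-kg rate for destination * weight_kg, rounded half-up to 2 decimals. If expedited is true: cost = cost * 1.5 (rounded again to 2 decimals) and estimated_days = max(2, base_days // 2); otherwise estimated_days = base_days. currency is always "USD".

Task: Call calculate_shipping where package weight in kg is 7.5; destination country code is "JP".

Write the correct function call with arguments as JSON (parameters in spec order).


Mapping each described value to its parameter name:
  'Package weight in kg' -> weight_kg = 7.5
  'Destination country code' -> destination = "JP"
calculate_shipping({"weight_kg": 7.5, "destination": "JP"})


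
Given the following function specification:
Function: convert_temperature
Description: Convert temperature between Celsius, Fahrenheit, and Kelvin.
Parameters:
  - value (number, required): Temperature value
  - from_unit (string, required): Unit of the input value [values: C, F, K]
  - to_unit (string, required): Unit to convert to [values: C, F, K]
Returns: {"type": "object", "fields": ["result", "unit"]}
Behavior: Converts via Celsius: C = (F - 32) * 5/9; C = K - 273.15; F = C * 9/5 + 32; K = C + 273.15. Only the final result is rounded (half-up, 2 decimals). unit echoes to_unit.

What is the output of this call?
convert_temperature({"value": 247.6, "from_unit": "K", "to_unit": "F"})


To C: 247.6 - 273.15 = -25.55
To F: -25.55 * 9/5 + 32 = -13.99
Round to 2 decimals: -13.99
Output:
{"result": -13.99, "unit": "F"}


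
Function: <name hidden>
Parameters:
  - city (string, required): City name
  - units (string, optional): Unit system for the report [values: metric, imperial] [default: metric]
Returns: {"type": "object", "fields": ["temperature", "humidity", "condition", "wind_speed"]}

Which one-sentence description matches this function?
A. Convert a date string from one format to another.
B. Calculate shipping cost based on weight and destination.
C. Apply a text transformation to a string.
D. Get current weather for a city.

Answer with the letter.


Parameters city, units and return ["temperature", "humidity", "condition", "wind_speed"] fit: Get current weather for a city.
D


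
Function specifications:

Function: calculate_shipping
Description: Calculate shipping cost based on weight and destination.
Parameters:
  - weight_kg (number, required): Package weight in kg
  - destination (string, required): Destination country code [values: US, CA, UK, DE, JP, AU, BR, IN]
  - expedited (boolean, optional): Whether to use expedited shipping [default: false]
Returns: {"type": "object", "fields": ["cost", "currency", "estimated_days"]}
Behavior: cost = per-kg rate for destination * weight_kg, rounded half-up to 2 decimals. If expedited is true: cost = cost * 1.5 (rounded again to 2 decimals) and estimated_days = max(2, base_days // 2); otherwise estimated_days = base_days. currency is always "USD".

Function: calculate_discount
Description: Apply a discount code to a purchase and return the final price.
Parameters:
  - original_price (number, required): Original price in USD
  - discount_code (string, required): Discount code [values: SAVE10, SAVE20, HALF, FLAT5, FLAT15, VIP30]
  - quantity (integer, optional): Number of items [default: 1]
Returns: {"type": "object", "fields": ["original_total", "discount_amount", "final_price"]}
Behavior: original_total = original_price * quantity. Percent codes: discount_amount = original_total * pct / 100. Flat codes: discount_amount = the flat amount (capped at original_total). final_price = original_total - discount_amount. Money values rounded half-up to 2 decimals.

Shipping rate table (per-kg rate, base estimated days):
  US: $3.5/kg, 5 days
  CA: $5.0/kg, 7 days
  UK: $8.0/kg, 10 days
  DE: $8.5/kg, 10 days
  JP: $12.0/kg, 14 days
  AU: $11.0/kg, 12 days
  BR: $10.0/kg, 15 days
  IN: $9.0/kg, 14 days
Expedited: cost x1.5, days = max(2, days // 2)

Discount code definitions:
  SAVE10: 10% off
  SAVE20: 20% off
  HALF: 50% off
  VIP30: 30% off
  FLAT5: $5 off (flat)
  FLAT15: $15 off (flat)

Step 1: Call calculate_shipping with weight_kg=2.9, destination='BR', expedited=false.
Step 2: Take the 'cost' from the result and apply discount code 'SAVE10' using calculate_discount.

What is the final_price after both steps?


Step 1: calculate_shipping(weight_kg=2.9, destination=BR, expedited=false)
  Rate for BR: $10.0/kg, base 15 days
  cost = 10.0 * 2.9 = 29 -> 29.00
  expedited not set/false: estimated_days = 15
  -> cost = 29.00 USD
Step 2: calculate_discount(original_price=29.0, discount_code=SAVE10, quantity=1)
  original_total = 29.0 * 1 = 29.00
  SAVE10 = 10% off: discount_amount = 29.00 * 10/100 = 2.9 -> 2.90
  final_price = 29.00 - 2.90 = 26.10
  -> final_price = 26.10
$26.10


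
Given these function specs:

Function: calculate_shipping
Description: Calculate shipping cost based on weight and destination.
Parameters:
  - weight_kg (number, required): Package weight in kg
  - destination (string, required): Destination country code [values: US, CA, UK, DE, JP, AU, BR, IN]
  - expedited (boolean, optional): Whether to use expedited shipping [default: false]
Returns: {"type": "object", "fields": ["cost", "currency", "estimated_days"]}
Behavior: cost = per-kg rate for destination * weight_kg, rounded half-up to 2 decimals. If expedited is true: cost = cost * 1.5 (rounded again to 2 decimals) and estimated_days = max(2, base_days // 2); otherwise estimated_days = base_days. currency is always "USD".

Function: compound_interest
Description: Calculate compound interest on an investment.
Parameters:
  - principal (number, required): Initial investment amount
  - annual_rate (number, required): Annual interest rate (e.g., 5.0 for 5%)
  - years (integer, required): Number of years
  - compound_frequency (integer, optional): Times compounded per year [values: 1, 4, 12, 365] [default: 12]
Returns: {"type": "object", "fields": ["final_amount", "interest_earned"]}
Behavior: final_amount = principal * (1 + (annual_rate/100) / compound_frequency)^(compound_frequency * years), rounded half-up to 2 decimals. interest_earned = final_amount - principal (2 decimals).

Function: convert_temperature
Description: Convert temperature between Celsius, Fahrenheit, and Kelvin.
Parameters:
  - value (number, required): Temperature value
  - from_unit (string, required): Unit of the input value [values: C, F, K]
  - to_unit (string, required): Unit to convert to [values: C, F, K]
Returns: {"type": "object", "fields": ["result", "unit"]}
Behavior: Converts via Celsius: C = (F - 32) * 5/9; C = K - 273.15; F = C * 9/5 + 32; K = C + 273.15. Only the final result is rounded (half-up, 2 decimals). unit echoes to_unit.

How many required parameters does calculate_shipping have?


Parameters of calculate_shipping: weight_kg (required), destination (required), expedited (optional)
Required count:
2


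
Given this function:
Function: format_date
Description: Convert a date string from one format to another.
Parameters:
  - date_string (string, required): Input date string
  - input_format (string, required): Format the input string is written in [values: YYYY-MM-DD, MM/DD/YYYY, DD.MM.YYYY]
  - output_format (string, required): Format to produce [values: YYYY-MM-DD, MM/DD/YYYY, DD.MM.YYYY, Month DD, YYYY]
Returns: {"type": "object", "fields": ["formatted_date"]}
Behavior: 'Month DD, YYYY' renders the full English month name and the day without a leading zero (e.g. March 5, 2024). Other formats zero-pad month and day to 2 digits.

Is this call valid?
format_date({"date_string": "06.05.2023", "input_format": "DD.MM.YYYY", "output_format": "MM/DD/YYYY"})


Checking all required parameters present and types match... All valid.
Valid


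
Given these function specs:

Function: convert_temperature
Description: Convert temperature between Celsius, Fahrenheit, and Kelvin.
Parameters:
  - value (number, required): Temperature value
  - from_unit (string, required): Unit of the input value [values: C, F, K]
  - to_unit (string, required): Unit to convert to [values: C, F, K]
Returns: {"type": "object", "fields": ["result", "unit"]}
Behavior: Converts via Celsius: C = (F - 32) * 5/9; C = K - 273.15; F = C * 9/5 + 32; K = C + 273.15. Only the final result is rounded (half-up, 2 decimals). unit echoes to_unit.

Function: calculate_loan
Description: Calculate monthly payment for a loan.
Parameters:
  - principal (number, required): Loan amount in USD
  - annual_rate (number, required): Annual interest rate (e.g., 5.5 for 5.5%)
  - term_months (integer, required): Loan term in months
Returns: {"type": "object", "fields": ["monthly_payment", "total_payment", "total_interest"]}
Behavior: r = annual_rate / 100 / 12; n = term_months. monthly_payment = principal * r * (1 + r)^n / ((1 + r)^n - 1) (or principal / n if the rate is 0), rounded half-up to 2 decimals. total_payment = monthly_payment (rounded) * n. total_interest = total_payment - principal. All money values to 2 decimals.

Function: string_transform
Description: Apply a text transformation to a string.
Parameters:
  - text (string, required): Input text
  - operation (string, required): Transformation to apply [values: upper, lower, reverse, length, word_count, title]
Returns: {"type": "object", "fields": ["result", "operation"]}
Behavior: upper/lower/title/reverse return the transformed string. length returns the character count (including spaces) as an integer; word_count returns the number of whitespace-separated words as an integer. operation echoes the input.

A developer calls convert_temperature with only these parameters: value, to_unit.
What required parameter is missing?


Required parameters: value, from_unit, to_unit
Provided: value, to_unit
Missing: from_unit
from_unit


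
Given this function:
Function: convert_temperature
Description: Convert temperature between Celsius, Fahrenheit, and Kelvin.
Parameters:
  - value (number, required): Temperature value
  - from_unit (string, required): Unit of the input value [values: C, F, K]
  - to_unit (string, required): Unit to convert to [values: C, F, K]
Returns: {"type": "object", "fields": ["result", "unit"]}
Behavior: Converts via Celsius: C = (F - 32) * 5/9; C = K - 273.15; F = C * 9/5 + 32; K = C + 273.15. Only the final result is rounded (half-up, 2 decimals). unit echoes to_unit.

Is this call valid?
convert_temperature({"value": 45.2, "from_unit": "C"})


Checking required parameters...
Missing required parameter: to_unit
Invalid - missing required parameter 'to_unit'


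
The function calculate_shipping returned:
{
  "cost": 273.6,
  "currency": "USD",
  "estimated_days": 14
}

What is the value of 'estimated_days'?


14


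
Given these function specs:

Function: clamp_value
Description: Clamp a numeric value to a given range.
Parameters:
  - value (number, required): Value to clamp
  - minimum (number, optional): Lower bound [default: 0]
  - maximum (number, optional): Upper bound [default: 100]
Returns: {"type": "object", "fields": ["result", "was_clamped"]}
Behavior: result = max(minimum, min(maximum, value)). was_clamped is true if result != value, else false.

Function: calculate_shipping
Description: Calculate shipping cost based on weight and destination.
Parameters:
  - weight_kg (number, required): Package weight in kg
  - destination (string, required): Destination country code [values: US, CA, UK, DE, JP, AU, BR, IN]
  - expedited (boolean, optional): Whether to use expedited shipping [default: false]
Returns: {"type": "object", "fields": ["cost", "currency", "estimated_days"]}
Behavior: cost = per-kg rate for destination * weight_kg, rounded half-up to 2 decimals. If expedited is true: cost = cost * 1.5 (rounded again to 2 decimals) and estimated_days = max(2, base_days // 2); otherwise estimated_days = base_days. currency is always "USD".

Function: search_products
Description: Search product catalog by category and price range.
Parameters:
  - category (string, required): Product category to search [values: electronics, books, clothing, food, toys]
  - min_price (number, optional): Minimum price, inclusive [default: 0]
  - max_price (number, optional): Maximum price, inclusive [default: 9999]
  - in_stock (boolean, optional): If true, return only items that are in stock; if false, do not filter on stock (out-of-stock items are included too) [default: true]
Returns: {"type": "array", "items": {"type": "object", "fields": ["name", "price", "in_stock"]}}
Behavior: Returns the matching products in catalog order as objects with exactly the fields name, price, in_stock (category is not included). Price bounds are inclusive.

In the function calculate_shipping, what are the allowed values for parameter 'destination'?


The calculate_shipping spec declares:
  - destination (string, required): Destination country code [values: US, CA, UK, DE, JP, AU, BR, IN]
Allowed values:
US, CA, UK, DE, JP, AU, BR, IN


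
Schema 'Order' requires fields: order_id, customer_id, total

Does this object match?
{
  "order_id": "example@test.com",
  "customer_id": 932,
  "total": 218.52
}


Checking required fields... All present.
Valid - all required fields present


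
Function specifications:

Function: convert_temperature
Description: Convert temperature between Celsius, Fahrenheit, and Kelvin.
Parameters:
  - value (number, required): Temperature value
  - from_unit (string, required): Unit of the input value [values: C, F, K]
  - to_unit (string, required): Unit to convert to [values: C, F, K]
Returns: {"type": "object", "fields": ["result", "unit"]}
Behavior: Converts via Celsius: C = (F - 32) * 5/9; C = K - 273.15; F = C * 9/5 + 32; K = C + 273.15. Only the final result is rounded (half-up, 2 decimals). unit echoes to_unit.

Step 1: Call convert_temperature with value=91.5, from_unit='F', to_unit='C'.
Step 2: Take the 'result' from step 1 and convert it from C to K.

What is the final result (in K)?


Step 1: convert_temperature(value=91.5, from_unit=F, to_unit=C)
  To C: (91.5 - 32) * 5/9 = 33.055556
  Target is C: 33.055556
  Round to 2 decimals: 33.06
  -> result = 33.06 C
Step 2: convert_temperature(value=33.06, from_unit=C, to_unit=K)
  Input already in C: 33.06
  To K: 33.06 + 273.15 = 306.21
  Round to 2 decimals: 306.21
  -> result = 306.21 K
306.21 K


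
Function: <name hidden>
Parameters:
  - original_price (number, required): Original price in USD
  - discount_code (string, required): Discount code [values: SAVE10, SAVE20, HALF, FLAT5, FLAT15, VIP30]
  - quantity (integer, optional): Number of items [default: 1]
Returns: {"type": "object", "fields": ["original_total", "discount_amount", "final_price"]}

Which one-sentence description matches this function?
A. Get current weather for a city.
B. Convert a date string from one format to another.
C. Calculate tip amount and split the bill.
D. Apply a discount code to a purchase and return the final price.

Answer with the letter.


Parameters original_price, discount_code, quantity and return ["original_total", "discount_amount", "final_price"] fit: Apply a discount code to a purchase and return the final price.
D


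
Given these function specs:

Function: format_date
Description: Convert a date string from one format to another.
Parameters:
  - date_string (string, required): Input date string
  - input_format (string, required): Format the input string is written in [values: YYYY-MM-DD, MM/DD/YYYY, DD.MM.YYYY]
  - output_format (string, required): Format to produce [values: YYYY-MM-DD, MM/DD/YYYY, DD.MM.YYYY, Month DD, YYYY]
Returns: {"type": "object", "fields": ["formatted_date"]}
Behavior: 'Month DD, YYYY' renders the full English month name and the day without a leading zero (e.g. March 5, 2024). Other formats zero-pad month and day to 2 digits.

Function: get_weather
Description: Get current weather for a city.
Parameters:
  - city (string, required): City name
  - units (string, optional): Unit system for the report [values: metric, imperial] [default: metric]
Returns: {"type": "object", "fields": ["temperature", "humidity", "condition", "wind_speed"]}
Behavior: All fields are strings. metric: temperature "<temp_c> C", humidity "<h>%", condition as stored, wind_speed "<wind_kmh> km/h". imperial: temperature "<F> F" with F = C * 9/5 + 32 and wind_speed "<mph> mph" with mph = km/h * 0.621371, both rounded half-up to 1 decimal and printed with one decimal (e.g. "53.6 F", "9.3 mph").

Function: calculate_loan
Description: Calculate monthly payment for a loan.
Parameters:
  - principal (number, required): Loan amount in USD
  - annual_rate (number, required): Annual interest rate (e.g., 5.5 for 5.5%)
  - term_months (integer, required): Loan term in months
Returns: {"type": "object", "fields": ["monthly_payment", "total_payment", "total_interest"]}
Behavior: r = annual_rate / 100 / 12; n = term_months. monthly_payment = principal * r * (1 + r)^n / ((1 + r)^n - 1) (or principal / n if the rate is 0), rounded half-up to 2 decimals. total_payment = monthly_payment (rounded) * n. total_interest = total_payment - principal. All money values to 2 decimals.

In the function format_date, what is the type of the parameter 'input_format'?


The format_date spec declares:
  - input_format (string, required): Format the input string is written in [values: YYYY-MM-DD, MM/DD/YYYY, DD.MM.YYYY]
Type:
string


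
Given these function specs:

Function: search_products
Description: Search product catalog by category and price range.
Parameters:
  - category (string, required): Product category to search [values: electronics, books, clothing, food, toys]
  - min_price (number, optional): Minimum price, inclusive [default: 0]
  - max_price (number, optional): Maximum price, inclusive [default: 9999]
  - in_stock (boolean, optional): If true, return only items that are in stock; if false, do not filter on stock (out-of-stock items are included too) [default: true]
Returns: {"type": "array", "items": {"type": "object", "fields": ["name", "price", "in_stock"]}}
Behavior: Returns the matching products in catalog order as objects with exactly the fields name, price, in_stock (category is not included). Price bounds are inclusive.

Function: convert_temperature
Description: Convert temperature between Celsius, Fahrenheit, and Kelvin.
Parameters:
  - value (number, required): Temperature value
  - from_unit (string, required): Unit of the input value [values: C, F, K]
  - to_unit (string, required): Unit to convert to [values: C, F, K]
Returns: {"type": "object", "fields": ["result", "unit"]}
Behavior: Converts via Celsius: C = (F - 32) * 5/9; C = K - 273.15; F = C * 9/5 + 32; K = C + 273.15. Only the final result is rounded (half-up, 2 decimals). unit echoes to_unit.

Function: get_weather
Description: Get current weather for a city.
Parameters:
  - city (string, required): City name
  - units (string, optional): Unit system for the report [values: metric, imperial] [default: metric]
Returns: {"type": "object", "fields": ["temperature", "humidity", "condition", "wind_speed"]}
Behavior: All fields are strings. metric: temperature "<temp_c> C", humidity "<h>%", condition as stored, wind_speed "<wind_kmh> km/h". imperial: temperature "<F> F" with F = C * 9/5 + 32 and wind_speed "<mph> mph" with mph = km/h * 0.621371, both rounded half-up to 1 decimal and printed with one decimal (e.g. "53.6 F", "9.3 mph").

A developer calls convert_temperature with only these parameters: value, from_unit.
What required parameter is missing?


Required parameters: value, from_unit, to_unit
Provided: value, from_unit
Missing: to_unit
to_unit


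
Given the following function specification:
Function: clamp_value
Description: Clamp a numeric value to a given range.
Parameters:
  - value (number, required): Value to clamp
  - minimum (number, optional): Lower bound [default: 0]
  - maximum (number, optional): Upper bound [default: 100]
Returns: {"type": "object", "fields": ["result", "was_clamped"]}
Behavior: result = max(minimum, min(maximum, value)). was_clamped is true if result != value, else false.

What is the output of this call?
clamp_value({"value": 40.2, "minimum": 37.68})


Defaults applied: maximum=100
result = max(37.68, min(100, 40.2)) = max(37.68, 40.2) = 40.2
was_clamped = (40.2 != 40.2) = false
Output:
{"result": 40.2, "was_clamped": false}


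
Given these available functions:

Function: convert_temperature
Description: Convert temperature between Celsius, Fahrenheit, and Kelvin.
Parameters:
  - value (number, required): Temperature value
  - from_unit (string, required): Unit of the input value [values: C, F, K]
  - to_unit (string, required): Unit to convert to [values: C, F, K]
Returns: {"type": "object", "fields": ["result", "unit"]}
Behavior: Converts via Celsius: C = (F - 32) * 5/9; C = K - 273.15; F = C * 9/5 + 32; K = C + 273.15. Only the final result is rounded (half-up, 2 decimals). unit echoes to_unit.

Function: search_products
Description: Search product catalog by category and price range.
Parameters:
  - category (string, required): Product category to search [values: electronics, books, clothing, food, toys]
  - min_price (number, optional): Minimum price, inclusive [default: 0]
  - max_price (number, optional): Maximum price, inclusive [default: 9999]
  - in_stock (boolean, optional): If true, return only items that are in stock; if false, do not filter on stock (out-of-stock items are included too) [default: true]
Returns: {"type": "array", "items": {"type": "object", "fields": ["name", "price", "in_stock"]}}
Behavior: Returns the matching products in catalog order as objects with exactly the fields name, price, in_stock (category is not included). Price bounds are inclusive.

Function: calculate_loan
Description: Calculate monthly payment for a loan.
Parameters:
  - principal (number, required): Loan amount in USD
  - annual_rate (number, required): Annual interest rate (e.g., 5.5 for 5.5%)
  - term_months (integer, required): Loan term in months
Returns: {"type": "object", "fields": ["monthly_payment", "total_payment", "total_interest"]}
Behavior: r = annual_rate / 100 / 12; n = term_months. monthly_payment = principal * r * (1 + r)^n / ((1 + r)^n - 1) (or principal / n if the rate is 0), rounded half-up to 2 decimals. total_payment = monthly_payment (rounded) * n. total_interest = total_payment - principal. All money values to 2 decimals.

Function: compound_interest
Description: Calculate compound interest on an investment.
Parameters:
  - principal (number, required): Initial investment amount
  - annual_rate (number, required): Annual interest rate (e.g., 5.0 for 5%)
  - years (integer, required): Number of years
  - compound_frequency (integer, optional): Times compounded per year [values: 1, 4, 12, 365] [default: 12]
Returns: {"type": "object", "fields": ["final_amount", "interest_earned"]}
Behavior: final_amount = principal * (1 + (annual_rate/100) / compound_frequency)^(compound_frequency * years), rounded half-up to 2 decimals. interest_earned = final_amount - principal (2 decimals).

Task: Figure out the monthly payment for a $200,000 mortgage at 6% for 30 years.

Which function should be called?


The task needs a function whose description is: Calculate monthly payment for a loan.
calculate_loan


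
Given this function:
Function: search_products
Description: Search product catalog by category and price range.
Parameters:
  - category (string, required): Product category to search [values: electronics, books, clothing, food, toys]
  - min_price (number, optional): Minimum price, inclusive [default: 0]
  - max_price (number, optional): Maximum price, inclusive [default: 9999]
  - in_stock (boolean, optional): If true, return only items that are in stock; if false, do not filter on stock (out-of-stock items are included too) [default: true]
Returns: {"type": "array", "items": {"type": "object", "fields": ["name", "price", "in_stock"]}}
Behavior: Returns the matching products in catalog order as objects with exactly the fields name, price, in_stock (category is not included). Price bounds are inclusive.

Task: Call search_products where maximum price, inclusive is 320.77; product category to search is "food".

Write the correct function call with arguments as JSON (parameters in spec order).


Mapping each described value to its parameter name:
  'Maximum price, inclusive' -> max_price = 320.77
  'Product category to search' -> category = "food"
search_products({"category": "food", "max_price": 320.77})


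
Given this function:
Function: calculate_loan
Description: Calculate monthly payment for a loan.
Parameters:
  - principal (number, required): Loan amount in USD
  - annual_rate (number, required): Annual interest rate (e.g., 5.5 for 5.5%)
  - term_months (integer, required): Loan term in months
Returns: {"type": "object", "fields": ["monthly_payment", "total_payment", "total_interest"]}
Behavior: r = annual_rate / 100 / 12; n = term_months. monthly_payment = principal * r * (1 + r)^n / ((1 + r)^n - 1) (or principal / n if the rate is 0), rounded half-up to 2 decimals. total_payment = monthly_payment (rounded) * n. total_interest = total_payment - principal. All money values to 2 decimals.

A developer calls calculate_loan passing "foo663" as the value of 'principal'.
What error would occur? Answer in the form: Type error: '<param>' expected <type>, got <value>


Spec: 'principal' is declared as number; "foo663" is a string.
Type error: 'principal' expected number, got "foo663"


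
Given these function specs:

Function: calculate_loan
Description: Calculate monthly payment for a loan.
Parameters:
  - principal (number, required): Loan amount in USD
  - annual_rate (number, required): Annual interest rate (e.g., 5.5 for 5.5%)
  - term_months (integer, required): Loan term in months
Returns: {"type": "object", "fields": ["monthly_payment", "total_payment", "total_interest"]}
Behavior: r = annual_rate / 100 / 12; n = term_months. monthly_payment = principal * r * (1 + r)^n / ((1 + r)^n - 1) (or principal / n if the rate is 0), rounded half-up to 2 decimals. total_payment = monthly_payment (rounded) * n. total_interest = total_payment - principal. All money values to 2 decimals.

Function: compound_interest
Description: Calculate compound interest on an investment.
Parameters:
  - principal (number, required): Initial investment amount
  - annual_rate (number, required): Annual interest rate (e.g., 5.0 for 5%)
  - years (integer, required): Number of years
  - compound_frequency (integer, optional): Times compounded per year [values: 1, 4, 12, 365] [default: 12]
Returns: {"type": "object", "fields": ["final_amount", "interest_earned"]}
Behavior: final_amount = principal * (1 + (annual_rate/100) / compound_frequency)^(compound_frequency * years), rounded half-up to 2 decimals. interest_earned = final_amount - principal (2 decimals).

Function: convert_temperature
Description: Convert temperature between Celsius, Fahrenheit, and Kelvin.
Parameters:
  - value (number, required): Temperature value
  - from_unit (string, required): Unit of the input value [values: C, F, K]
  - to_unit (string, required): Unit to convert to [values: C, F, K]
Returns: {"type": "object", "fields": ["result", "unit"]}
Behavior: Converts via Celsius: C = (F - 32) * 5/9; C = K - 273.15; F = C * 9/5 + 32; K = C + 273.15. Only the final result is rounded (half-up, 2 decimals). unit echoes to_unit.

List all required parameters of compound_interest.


Parameters of compound_interest and their required/optional flag:
  principal: required
  annual_rate: required
  years: required
  compound_frequency: optional
annual_rate, principal, years


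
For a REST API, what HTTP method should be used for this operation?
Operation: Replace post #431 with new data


GET = read, POST = create, PUT = update/replace, DELETE = remove
This operation is an update/replace.
PUT


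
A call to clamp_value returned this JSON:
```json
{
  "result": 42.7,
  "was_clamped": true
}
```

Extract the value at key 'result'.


42.7


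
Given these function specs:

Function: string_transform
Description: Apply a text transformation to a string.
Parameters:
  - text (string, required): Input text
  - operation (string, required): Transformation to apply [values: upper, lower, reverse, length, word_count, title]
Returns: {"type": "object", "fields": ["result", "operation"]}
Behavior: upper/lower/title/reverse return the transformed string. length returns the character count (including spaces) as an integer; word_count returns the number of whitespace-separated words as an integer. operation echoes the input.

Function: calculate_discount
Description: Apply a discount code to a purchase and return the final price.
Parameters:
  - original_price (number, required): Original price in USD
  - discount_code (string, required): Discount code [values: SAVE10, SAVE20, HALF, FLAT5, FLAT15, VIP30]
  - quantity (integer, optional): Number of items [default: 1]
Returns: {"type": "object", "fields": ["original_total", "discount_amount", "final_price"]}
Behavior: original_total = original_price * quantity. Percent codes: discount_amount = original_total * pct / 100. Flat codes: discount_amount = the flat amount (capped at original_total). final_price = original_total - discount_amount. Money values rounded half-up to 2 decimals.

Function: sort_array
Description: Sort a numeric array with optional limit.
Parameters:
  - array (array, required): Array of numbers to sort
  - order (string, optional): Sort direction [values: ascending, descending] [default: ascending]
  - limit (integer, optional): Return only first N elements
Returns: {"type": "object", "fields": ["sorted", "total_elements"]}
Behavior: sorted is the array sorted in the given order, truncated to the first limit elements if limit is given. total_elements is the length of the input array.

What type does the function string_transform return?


The string_transform spec declares Returns: {"type": "object", "fields": ["result", "operation"]}
Type:
object


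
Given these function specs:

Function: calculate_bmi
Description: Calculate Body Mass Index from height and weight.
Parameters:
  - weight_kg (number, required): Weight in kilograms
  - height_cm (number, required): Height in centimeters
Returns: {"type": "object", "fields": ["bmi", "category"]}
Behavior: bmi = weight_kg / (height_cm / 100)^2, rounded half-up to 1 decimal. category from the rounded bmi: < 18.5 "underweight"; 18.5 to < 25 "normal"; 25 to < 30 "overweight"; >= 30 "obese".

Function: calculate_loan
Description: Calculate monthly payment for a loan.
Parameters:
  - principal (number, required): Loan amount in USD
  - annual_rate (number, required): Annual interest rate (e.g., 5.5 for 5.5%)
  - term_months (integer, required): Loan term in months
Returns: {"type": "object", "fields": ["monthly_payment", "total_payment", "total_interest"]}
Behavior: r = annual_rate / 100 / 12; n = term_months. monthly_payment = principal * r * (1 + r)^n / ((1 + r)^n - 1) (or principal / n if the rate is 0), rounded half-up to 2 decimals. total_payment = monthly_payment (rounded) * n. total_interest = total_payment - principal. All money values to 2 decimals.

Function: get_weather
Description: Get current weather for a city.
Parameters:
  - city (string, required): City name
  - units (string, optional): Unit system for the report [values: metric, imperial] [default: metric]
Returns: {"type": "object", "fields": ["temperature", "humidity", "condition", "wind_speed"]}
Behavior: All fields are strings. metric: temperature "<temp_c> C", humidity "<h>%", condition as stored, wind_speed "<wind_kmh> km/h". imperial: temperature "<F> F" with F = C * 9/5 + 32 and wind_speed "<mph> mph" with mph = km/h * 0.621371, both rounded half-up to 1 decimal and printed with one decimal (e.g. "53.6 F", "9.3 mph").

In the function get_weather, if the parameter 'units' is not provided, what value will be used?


The get_weather spec declares:
  - units (string, optional): Unit system for the report [values: metric, imperial] [default: metric]
Default:
metric


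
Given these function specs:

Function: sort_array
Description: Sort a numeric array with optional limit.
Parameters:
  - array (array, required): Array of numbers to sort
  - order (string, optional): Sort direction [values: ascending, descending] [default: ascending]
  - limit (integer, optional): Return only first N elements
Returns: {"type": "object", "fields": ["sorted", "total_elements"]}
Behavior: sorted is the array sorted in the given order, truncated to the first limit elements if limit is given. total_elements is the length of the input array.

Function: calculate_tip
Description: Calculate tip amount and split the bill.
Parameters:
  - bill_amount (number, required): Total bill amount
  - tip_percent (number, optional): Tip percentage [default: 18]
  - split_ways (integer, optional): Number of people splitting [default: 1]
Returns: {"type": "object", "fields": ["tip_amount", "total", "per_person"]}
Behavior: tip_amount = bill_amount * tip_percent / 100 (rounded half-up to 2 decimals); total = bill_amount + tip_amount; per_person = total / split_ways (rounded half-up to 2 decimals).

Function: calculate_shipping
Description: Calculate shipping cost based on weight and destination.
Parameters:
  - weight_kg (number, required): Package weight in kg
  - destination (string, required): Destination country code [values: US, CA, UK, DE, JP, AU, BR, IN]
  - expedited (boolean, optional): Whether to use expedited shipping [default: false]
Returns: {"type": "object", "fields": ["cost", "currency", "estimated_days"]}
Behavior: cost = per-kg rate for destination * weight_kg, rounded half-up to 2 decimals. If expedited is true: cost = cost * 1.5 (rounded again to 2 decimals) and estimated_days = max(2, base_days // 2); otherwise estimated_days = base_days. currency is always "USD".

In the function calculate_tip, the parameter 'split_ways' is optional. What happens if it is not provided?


The calculate_tip spec declares:
  - split_ways (integer, optional): Number of people splitting [default: 1]
It defaults to 1


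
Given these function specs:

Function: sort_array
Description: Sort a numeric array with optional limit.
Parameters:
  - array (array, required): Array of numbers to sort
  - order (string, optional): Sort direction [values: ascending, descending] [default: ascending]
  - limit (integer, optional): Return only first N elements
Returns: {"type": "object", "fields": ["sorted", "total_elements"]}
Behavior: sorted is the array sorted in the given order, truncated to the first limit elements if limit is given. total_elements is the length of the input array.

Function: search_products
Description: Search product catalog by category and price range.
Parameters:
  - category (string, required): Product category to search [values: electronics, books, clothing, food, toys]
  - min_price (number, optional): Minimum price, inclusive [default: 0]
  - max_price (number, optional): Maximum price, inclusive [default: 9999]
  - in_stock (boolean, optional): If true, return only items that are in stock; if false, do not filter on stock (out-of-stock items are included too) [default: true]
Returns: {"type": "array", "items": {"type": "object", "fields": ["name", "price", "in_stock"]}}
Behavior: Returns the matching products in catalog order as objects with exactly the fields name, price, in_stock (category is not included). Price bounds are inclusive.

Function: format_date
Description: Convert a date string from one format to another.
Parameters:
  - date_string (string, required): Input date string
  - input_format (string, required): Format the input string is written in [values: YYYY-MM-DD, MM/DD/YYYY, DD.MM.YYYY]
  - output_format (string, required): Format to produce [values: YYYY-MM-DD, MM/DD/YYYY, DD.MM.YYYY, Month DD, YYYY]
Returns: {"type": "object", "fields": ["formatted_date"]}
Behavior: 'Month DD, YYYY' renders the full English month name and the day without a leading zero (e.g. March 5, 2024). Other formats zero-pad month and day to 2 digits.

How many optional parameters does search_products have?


Parameters of search_products: category (required), min_price (optional), max_price (optional), in_stock (optional)
Optional count:
3
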